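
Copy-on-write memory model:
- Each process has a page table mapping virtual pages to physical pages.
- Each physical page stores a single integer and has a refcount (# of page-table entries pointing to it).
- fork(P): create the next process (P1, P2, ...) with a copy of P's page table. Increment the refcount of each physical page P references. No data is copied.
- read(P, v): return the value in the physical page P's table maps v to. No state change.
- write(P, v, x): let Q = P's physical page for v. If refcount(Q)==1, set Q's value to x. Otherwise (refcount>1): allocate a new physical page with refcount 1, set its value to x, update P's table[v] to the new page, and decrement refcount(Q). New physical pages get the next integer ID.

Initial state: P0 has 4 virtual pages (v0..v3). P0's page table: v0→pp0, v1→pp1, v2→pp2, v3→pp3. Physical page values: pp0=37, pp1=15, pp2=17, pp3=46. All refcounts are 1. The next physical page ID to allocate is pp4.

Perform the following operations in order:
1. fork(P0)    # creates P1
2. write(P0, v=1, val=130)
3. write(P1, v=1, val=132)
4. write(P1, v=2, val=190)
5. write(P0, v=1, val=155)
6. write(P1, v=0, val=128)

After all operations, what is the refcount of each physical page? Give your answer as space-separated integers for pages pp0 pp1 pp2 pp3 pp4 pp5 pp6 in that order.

Answer: 1 1 1 2 1 1 1

Derivation:
Op 1: fork(P0) -> P1. 4 ppages; refcounts: pp0:2 pp1:2 pp2:2 pp3:2
Op 2: write(P0, v1, 130). refcount(pp1)=2>1 -> COPY to pp4. 5 ppages; refcounts: pp0:2 pp1:1 pp2:2 pp3:2 pp4:1
Op 3: write(P1, v1, 132). refcount(pp1)=1 -> write in place. 5 ppages; refcounts: pp0:2 pp1:1 pp2:2 pp3:2 pp4:1
Op 4: write(P1, v2, 190). refcount(pp2)=2>1 -> COPY to pp5. 6 ppages; refcounts: pp0:2 pp1:1 pp2:1 pp3:2 pp4:1 pp5:1
Op 5: write(P0, v1, 155). refcount(pp4)=1 -> write in place. 6 ppages; refcounts: pp0:2 pp1:1 pp2:1 pp3:2 pp4:1 pp5:1
Op 6: write(P1, v0, 128). refcount(pp0)=2>1 -> COPY to pp6. 7 ppages; refcounts: pp0:1 pp1:1 pp2:1 pp3:2 pp4:1 pp5:1 pp6:1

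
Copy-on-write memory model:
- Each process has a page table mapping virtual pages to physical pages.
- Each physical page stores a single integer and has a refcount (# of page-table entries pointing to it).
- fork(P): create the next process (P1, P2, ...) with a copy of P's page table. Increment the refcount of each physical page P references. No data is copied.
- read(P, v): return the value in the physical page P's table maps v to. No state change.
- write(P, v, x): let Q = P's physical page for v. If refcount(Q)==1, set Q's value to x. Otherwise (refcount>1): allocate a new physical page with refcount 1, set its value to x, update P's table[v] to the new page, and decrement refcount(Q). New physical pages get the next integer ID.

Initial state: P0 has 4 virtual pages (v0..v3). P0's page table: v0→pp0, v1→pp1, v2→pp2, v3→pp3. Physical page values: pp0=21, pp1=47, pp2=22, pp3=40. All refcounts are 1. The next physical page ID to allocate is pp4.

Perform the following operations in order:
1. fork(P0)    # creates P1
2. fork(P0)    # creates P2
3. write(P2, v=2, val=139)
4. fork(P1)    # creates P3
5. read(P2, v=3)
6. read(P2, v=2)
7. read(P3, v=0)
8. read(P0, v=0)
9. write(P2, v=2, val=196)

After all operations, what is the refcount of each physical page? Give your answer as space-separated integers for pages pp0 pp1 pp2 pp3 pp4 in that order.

Op 1: fork(P0) -> P1. 4 ppages; refcounts: pp0:2 pp1:2 pp2:2 pp3:2
Op 2: fork(P0) -> P2. 4 ppages; refcounts: pp0:3 pp1:3 pp2:3 pp3:3
Op 3: write(P2, v2, 139). refcount(pp2)=3>1 -> COPY to pp4. 5 ppages; refcounts: pp0:3 pp1:3 pp2:2 pp3:3 pp4:1
Op 4: fork(P1) -> P3. 5 ppages; refcounts: pp0:4 pp1:4 pp2:3 pp3:4 pp4:1
Op 5: read(P2, v3) -> 40. No state change.
Op 6: read(P2, v2) -> 139. No state change.
Op 7: read(P3, v0) -> 21. No state change.
Op 8: read(P0, v0) -> 21. No state change.
Op 9: write(P2, v2, 196). refcount(pp4)=1 -> write in place. 5 ppages; refcounts: pp0:4 pp1:4 pp2:3 pp3:4 pp4:1

Answer: 4 4 3 4 1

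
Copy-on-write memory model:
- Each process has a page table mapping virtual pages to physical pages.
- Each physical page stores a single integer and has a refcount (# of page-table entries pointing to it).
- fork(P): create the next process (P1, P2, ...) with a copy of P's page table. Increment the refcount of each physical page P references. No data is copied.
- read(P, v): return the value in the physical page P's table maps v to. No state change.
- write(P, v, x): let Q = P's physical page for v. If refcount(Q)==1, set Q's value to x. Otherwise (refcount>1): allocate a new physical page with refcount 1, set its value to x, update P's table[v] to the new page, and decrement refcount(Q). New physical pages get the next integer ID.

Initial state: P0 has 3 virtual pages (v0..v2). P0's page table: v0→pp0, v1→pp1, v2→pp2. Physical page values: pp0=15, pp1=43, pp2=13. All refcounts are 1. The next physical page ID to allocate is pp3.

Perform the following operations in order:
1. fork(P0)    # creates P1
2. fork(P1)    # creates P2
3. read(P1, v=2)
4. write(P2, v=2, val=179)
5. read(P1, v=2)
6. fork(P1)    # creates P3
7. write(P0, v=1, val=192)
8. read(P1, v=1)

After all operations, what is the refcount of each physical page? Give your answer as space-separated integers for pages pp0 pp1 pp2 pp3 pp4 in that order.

Answer: 4 3 3 1 1

Derivation:
Op 1: fork(P0) -> P1. 3 ppages; refcounts: pp0:2 pp1:2 pp2:2
Op 2: fork(P1) -> P2. 3 ppages; refcounts: pp0:3 pp1:3 pp2:3
Op 3: read(P1, v2) -> 13. No state change.
Op 4: write(P2, v2, 179). refcount(pp2)=3>1 -> COPY to pp3. 4 ppages; refcounts: pp0:3 pp1:3 pp2:2 pp3:1
Op 5: read(P1, v2) -> 13. No state change.
Op 6: fork(P1) -> P3. 4 ppages; refcounts: pp0:4 pp1:4 pp2:3 pp3:1
Op 7: write(P0, v1, 192). refcount(pp1)=4>1 -> COPY to pp4. 5 ppages; refcounts: pp0:4 pp1:3 pp2:3 pp3:1 pp4:1
Op 8: read(P1, v1) -> 43. No state change.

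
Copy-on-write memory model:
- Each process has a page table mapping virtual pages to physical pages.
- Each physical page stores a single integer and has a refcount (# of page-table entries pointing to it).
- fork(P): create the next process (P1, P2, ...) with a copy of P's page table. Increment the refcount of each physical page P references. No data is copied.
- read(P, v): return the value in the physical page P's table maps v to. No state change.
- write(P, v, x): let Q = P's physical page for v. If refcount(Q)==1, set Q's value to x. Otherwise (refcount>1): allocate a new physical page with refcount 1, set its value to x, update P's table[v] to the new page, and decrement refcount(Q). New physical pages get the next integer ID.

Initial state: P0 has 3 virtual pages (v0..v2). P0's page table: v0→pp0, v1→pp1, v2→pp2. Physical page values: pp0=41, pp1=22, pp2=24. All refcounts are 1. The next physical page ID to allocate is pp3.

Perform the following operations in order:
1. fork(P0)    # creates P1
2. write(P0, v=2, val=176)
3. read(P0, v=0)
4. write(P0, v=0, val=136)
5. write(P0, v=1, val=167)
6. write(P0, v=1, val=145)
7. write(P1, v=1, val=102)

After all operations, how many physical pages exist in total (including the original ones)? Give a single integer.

Op 1: fork(P0) -> P1. 3 ppages; refcounts: pp0:2 pp1:2 pp2:2
Op 2: write(P0, v2, 176). refcount(pp2)=2>1 -> COPY to pp3. 4 ppages; refcounts: pp0:2 pp1:2 pp2:1 pp3:1
Op 3: read(P0, v0) -> 41. No state change.
Op 4: write(P0, v0, 136). refcount(pp0)=2>1 -> COPY to pp4. 5 ppages; refcounts: pp0:1 pp1:2 pp2:1 pp3:1 pp4:1
Op 5: write(P0, v1, 167). refcount(pp1)=2>1 -> COPY to pp5. 6 ppages; refcounts: pp0:1 pp1:1 pp2:1 pp3:1 pp4:1 pp5:1
Op 6: write(P0, v1, 145). refcount(pp5)=1 -> write in place. 6 ppages; refcounts: pp0:1 pp1:1 pp2:1 pp3:1 pp4:1 pp5:1
Op 7: write(P1, v1, 102). refcount(pp1)=1 -> write in place. 6 ppages; refcounts: pp0:1 pp1:1 pp2:1 pp3:1 pp4:1 pp5:1

Answer: 6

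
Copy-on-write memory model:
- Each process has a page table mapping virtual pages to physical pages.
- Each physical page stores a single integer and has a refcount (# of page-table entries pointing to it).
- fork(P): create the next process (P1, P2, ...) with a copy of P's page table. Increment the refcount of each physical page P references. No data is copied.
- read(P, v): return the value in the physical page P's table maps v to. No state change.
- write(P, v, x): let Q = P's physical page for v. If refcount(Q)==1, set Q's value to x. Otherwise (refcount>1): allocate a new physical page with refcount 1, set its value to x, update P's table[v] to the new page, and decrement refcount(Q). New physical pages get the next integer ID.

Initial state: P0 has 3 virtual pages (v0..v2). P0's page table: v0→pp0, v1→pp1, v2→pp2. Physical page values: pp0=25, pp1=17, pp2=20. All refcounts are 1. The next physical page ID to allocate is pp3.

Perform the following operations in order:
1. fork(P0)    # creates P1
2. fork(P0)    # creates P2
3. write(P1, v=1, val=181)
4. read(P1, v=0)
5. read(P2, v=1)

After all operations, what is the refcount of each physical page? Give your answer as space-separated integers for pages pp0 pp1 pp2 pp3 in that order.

Op 1: fork(P0) -> P1. 3 ppages; refcounts: pp0:2 pp1:2 pp2:2
Op 2: fork(P0) -> P2. 3 ppages; refcounts: pp0:3 pp1:3 pp2:3
Op 3: write(P1, v1, 181). refcount(pp1)=3>1 -> COPY to pp3. 4 ppages; refcounts: pp0:3 pp1:2 pp2:3 pp3:1
Op 4: read(P1, v0) -> 25. No state change.
Op 5: read(P2, v1) -> 17. No state change.

Answer: 3 2 3 1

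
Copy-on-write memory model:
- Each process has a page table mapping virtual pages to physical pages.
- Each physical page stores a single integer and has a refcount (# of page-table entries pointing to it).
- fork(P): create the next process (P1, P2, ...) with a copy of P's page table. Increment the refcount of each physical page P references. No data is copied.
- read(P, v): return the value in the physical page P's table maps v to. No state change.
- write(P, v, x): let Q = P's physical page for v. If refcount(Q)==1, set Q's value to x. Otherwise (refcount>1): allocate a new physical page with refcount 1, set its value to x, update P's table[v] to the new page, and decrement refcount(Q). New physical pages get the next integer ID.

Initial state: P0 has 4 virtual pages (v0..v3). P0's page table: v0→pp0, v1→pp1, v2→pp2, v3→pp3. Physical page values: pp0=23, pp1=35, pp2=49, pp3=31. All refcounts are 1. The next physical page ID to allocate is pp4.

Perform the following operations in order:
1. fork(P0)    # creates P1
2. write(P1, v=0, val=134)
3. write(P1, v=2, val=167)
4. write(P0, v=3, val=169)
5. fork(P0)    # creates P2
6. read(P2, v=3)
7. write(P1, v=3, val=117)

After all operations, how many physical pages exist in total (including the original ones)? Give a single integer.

Op 1: fork(P0) -> P1. 4 ppages; refcounts: pp0:2 pp1:2 pp2:2 pp3:2
Op 2: write(P1, v0, 134). refcount(pp0)=2>1 -> COPY to pp4. 5 ppages; refcounts: pp0:1 pp1:2 pp2:2 pp3:2 pp4:1
Op 3: write(P1, v2, 167). refcount(pp2)=2>1 -> COPY to pp5. 6 ppages; refcounts: pp0:1 pp1:2 pp2:1 pp3:2 pp4:1 pp5:1
Op 4: write(P0, v3, 169). refcount(pp3)=2>1 -> COPY to pp6. 7 ppages; refcounts: pp0:1 pp1:2 pp2:1 pp3:1 pp4:1 pp5:1 pp6:1
Op 5: fork(P0) -> P2. 7 ppages; refcounts: pp0:2 pp1:3 pp2:2 pp3:1 pp4:1 pp5:1 pp6:2
Op 6: read(P2, v3) -> 169. No state change.
Op 7: write(P1, v3, 117). refcount(pp3)=1 -> write in place. 7 ppages; refcounts: pp0:2 pp1:3 pp2:2 pp3:1 pp4:1 pp5:1 pp6:2

Answer: 7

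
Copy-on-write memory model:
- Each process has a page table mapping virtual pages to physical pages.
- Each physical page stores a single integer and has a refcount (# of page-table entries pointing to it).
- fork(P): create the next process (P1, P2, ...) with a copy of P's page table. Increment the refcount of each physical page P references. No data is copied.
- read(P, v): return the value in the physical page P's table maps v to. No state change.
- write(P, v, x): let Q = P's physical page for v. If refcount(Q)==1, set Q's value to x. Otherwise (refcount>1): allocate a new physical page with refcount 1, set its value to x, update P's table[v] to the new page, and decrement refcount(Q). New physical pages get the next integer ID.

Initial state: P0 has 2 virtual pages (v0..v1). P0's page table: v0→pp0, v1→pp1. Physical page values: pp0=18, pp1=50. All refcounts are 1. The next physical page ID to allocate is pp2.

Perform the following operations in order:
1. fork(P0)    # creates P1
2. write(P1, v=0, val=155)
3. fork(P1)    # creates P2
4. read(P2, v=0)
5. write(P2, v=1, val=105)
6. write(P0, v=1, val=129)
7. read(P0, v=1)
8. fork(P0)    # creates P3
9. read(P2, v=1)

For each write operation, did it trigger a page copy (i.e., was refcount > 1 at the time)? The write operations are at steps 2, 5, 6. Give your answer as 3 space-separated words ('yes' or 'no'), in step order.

Op 1: fork(P0) -> P1. 2 ppages; refcounts: pp0:2 pp1:2
Op 2: write(P1, v0, 155). refcount(pp0)=2>1 -> COPY to pp2. 3 ppages; refcounts: pp0:1 pp1:2 pp2:1
Op 3: fork(P1) -> P2. 3 ppages; refcounts: pp0:1 pp1:3 pp2:2
Op 4: read(P2, v0) -> 155. No state change.
Op 5: write(P2, v1, 105). refcount(pp1)=3>1 -> COPY to pp3. 4 ppages; refcounts: pp0:1 pp1:2 pp2:2 pp3:1
Op 6: write(P0, v1, 129). refcount(pp1)=2>1 -> COPY to pp4. 5 ppages; refcounts: pp0:1 pp1:1 pp2:2 pp3:1 pp4:1
Op 7: read(P0, v1) -> 129. No state change.
Op 8: fork(P0) -> P3. 5 ppages; refcounts: pp0:2 pp1:1 pp2:2 pp3:1 pp4:2
Op 9: read(P2, v1) -> 105. No state change.

yes yes yes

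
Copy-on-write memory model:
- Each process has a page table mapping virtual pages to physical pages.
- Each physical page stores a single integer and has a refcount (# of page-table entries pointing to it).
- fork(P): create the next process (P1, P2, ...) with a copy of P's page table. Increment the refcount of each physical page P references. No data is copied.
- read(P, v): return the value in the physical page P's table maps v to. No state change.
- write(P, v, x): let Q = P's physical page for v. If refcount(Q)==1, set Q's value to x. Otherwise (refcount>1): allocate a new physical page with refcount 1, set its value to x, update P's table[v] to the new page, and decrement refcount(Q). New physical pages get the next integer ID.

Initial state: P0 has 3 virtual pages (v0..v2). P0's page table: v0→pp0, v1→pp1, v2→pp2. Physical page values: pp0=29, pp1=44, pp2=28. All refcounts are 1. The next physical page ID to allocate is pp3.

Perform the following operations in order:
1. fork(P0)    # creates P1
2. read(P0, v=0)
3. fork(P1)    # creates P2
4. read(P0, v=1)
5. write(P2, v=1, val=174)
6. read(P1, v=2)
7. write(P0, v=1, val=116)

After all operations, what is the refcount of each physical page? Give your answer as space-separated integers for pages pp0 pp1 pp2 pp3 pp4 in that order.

Answer: 3 1 3 1 1

Derivation:
Op 1: fork(P0) -> P1. 3 ppages; refcounts: pp0:2 pp1:2 pp2:2
Op 2: read(P0, v0) -> 29. No state change.
Op 3: fork(P1) -> P2. 3 ppages; refcounts: pp0:3 pp1:3 pp2:3
Op 4: read(P0, v1) -> 44. No state change.
Op 5: write(P2, v1, 174). refcount(pp1)=3>1 -> COPY to pp3. 4 ppages; refcounts: pp0:3 pp1:2 pp2:3 pp3:1
Op 6: read(P1, v2) -> 28. No state change.
Op 7: write(P0, v1, 116). refcount(pp1)=2>1 -> COPY to pp4. 5 ppages; refcounts: pp0:3 pp1:1 pp2:3 pp3:1 pp4:1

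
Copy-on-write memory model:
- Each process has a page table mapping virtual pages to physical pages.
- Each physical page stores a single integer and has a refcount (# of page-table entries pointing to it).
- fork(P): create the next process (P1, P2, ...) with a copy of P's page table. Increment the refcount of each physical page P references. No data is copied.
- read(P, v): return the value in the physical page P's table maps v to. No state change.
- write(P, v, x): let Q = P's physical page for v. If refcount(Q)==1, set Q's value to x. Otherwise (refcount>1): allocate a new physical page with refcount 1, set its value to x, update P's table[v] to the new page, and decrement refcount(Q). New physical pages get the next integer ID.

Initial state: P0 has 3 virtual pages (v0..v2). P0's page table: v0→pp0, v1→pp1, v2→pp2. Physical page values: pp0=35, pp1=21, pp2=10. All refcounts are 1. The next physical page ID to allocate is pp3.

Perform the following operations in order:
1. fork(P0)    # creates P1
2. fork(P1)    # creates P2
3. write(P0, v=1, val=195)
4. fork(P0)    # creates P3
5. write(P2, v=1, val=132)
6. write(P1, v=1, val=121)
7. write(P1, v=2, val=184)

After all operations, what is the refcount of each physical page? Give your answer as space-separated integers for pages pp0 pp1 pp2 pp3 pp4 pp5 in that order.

Op 1: fork(P0) -> P1. 3 ppages; refcounts: pp0:2 pp1:2 pp2:2
Op 2: fork(P1) -> P2. 3 ppages; refcounts: pp0:3 pp1:3 pp2:3
Op 3: write(P0, v1, 195). refcount(pp1)=3>1 -> COPY to pp3. 4 ppages; refcounts: pp0:3 pp1:2 pp2:3 pp3:1
Op 4: fork(P0) -> P3. 4 ppages; refcounts: pp0:4 pp1:2 pp2:4 pp3:2
Op 5: write(P2, v1, 132). refcount(pp1)=2>1 -> COPY to pp4. 5 ppages; refcounts: pp0:4 pp1:1 pp2:4 pp3:2 pp4:1
Op 6: write(P1, v1, 121). refcount(pp1)=1 -> write in place. 5 ppages; refcounts: pp0:4 pp1:1 pp2:4 pp3:2 pp4:1
Op 7: write(P1, v2, 184). refcount(pp2)=4>1 -> COPY to pp5. 6 ppages; refcounts: pp0:4 pp1:1 pp2:3 pp3:2 pp4:1 pp5:1

Answer: 4 1 3 2 1 1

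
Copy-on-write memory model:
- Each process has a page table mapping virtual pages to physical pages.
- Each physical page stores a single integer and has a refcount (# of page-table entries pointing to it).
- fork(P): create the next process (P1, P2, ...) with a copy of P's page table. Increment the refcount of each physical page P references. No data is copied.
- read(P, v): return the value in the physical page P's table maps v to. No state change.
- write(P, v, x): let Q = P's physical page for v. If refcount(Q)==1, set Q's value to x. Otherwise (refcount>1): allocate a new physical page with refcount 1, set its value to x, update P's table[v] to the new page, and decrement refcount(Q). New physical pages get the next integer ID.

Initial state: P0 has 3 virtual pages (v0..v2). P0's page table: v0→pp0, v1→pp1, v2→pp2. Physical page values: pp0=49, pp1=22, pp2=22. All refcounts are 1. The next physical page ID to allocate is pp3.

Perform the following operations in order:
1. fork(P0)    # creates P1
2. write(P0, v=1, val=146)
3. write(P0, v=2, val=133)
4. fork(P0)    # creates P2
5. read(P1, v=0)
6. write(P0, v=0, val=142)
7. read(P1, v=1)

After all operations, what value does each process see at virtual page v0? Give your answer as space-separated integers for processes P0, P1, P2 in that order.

Answer: 142 49 49

Derivation:
Op 1: fork(P0) -> P1. 3 ppages; refcounts: pp0:2 pp1:2 pp2:2
Op 2: write(P0, v1, 146). refcount(pp1)=2>1 -> COPY to pp3. 4 ppages; refcounts: pp0:2 pp1:1 pp2:2 pp3:1
Op 3: write(P0, v2, 133). refcount(pp2)=2>1 -> COPY to pp4. 5 ppages; refcounts: pp0:2 pp1:1 pp2:1 pp3:1 pp4:1
Op 4: fork(P0) -> P2. 5 ppages; refcounts: pp0:3 pp1:1 pp2:1 pp3:2 pp4:2
Op 5: read(P1, v0) -> 49. No state change.
Op 6: write(P0, v0, 142). refcount(pp0)=3>1 -> COPY to pp5. 6 ppages; refcounts: pp0:2 pp1:1 pp2:1 pp3:2 pp4:2 pp5:1
Op 7: read(P1, v1) -> 22. No state change.
P0: v0 -> pp5 = 142
P1: v0 -> pp0 = 49
P2: v0 -> pp0 = 49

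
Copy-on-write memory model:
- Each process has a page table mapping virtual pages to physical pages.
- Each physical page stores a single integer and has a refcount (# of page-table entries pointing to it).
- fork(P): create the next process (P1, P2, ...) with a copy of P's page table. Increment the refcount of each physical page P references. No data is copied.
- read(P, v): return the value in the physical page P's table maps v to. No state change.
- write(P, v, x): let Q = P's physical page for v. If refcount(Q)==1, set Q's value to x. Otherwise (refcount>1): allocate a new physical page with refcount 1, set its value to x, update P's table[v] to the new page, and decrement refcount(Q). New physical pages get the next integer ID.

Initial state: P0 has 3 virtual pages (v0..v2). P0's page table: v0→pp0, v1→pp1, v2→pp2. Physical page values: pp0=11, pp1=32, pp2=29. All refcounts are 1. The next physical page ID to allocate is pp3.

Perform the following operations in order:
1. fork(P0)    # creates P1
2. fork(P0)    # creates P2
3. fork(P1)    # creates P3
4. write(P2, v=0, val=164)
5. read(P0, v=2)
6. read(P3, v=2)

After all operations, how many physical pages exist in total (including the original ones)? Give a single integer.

Answer: 4

Derivation:
Op 1: fork(P0) -> P1. 3 ppages; refcounts: pp0:2 pp1:2 pp2:2
Op 2: fork(P0) -> P2. 3 ppages; refcounts: pp0:3 pp1:3 pp2:3
Op 3: fork(P1) -> P3. 3 ppages; refcounts: pp0:4 pp1:4 pp2:4
Op 4: write(P2, v0, 164). refcount(pp0)=4>1 -> COPY to pp3. 4 ppages; refcounts: pp0:3 pp1:4 pp2:4 pp3:1
Op 5: read(P0, v2) -> 29. No state change.
Op 6: read(P3, v2) -> 29. No state change.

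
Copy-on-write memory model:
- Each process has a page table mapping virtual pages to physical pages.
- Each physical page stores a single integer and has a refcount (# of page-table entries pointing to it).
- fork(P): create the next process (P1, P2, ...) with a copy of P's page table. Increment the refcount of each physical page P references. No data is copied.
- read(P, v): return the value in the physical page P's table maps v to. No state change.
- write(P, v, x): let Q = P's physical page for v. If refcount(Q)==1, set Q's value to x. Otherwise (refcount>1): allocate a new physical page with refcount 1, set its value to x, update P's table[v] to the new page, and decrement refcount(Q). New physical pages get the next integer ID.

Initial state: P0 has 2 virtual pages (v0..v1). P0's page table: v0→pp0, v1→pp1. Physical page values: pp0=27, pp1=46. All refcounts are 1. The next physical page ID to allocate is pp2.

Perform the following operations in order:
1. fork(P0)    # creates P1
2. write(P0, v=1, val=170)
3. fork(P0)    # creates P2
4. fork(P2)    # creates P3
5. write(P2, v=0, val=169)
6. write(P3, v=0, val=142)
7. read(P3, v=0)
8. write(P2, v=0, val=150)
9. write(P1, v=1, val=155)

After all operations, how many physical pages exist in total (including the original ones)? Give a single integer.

Answer: 5

Derivation:
Op 1: fork(P0) -> P1. 2 ppages; refcounts: pp0:2 pp1:2
Op 2: write(P0, v1, 170). refcount(pp1)=2>1 -> COPY to pp2. 3 ppages; refcounts: pp0:2 pp1:1 pp2:1
Op 3: fork(P0) -> P2. 3 ppages; refcounts: pp0:3 pp1:1 pp2:2
Op 4: fork(P2) -> P3. 3 ppages; refcounts: pp0:4 pp1:1 pp2:3
Op 5: write(P2, v0, 169). refcount(pp0)=4>1 -> COPY to pp3. 4 ppages; refcounts: pp0:3 pp1:1 pp2:3 pp3:1
Op 6: write(P3, v0, 142). refcount(pp0)=3>1 -> COPY to pp4. 5 ppages; refcounts: pp0:2 pp1:1 pp2:3 pp3:1 pp4:1
Op 7: read(P3, v0) -> 142. No state change.
Op 8: write(P2, v0, 150). refcount(pp3)=1 -> write in place. 5 ppages; refcounts: pp0:2 pp1:1 pp2:3 pp3:1 pp4:1
Op 9: write(P1, v1, 155). refcount(pp1)=1 -> write in place. 5 ppages; refcounts: pp0:2 pp1:1 pp2:3 pp3:1 pp4:1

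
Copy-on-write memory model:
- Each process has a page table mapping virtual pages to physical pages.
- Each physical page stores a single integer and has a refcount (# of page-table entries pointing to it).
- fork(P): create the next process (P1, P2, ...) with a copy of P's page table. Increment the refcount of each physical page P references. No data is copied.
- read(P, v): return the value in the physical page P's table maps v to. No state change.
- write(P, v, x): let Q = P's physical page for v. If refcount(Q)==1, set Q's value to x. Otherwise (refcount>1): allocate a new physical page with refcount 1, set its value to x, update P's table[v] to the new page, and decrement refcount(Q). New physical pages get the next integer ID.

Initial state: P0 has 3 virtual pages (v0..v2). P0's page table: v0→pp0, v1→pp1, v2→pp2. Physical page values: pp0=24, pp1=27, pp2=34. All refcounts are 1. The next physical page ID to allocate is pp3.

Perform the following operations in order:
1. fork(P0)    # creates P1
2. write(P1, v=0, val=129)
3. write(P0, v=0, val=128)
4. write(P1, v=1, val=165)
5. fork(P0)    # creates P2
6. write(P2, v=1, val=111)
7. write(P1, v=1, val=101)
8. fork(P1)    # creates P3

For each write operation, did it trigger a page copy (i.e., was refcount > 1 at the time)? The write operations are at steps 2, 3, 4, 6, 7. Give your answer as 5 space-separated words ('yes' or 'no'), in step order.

Op 1: fork(P0) -> P1. 3 ppages; refcounts: pp0:2 pp1:2 pp2:2
Op 2: write(P1, v0, 129). refcount(pp0)=2>1 -> COPY to pp3. 4 ppages; refcounts: pp0:1 pp1:2 pp2:2 pp3:1
Op 3: write(P0, v0, 128). refcount(pp0)=1 -> write in place. 4 ppages; refcounts: pp0:1 pp1:2 pp2:2 pp3:1
Op 4: write(P1, v1, 165). refcount(pp1)=2>1 -> COPY to pp4. 5 ppages; refcounts: pp0:1 pp1:1 pp2:2 pp3:1 pp4:1
Op 5: fork(P0) -> P2. 5 ppages; refcounts: pp0:2 pp1:2 pp2:3 pp3:1 pp4:1
Op 6: write(P2, v1, 111). refcount(pp1)=2>1 -> COPY to pp5. 6 ppages; refcounts: pp0:2 pp1:1 pp2:3 pp3:1 pp4:1 pp5:1
Op 7: write(P1, v1, 101). refcount(pp4)=1 -> write in place. 6 ppages; refcounts: pp0:2 pp1:1 pp2:3 pp3:1 pp4:1 pp5:1
Op 8: fork(P1) -> P3. 6 ppages; refcounts: pp0:2 pp1:1 pp2:4 pp3:2 pp4:2 pp5:1

yes no yes yes no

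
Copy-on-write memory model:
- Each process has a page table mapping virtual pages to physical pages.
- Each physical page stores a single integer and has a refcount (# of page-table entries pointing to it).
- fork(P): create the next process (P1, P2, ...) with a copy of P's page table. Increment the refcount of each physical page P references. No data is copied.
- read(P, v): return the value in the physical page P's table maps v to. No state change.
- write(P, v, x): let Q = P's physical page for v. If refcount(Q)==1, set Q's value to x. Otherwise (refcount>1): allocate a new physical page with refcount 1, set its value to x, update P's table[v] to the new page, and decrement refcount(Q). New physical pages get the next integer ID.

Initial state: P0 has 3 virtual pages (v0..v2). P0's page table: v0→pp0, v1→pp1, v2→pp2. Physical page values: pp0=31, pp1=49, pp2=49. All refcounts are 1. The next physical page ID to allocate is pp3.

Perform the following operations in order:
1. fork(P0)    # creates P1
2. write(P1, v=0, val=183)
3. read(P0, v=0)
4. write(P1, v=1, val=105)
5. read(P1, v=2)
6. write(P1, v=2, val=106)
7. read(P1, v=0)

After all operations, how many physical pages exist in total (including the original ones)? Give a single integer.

Answer: 6

Derivation:
Op 1: fork(P0) -> P1. 3 ppages; refcounts: pp0:2 pp1:2 pp2:2
Op 2: write(P1, v0, 183). refcount(pp0)=2>1 -> COPY to pp3. 4 ppages; refcounts: pp0:1 pp1:2 pp2:2 pp3:1
Op 3: read(P0, v0) -> 31. No state change.
Op 4: write(P1, v1, 105). refcount(pp1)=2>1 -> COPY to pp4. 5 ppages; refcounts: pp0:1 pp1:1 pp2:2 pp3:1 pp4:1
Op 5: read(P1, v2) -> 49. No state change.
Op 6: write(P1, v2, 106). refcount(pp2)=2>1 -> COPY to pp5. 6 ppages; refcounts: pp0:1 pp1:1 pp2:1 pp3:1 pp4:1 pp5:1
Op 7: read(P1, v0) -> 183. No state change.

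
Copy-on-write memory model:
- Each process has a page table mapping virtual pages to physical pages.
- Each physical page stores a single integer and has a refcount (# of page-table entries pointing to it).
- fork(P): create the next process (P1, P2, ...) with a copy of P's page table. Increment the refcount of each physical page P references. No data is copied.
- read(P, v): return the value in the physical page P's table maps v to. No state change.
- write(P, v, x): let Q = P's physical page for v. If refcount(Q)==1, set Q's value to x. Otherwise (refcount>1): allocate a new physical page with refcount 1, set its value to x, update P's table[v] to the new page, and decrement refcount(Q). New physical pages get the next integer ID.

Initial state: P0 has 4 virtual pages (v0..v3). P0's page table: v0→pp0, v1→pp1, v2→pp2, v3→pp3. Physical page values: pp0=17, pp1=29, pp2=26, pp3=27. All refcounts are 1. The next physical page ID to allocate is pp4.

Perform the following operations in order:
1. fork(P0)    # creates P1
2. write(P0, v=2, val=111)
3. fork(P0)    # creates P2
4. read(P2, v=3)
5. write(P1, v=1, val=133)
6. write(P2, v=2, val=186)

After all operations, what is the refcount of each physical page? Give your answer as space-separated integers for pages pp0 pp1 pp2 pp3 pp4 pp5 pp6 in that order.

Op 1: fork(P0) -> P1. 4 ppages; refcounts: pp0:2 pp1:2 pp2:2 pp3:2
Op 2: write(P0, v2, 111). refcount(pp2)=2>1 -> COPY to pp4. 5 ppages; refcounts: pp0:2 pp1:2 pp2:1 pp3:2 pp4:1
Op 3: fork(P0) -> P2. 5 ppages; refcounts: pp0:3 pp1:3 pp2:1 pp3:3 pp4:2
Op 4: read(P2, v3) -> 27. No state change.
Op 5: write(P1, v1, 133). refcount(pp1)=3>1 -> COPY to pp5. 6 ppages; refcounts: pp0:3 pp1:2 pp2:1 pp3:3 pp4:2 pp5:1
Op 6: write(P2, v2, 186). refcount(pp4)=2>1 -> COPY to pp6. 7 ppages; refcounts: pp0:3 pp1:2 pp2:1 pp3:3 pp4:1 pp5:1 pp6:1

Answer: 3 2 1 3 1 1 1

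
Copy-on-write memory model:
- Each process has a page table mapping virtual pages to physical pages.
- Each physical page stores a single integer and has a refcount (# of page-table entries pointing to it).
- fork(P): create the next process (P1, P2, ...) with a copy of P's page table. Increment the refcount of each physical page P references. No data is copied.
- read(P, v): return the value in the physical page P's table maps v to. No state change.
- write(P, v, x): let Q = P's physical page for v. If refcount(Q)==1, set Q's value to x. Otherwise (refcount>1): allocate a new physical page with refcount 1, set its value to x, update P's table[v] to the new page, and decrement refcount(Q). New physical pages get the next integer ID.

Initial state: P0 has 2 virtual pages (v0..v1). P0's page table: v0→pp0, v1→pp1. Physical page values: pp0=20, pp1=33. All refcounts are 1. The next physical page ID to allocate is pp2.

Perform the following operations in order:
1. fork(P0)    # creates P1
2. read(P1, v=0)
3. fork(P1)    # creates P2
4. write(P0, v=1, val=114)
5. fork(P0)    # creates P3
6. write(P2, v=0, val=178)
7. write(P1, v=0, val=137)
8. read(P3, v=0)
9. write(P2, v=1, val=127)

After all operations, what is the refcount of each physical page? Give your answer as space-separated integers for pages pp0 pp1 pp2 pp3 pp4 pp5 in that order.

Answer: 2 1 2 1 1 1

Derivation:
Op 1: fork(P0) -> P1. 2 ppages; refcounts: pp0:2 pp1:2
Op 2: read(P1, v0) -> 20. No state change.
Op 3: fork(P1) -> P2. 2 ppages; refcounts: pp0:3 pp1:3
Op 4: write(P0, v1, 114). refcount(pp1)=3>1 -> COPY to pp2. 3 ppages; refcounts: pp0:3 pp1:2 pp2:1
Op 5: fork(P0) -> P3. 3 ppages; refcounts: pp0:4 pp1:2 pp2:2
Op 6: write(P2, v0, 178). refcount(pp0)=4>1 -> COPY to pp3. 4 ppages; refcounts: pp0:3 pp1:2 pp2:2 pp3:1
Op 7: write(P1, v0, 137). refcount(pp0)=3>1 -> COPY to pp4. 5 ppages; refcounts: pp0:2 pp1:2 pp2:2 pp3:1 pp4:1
Op 8: read(P3, v0) -> 20. No state change.
Op 9: write(P2, v1, 127). refcount(pp1)=2>1 -> COPY to pp5. 6 ppages; refcounts: pp0:2 pp1:1 pp2:2 pp3:1 pp4:1 pp5:1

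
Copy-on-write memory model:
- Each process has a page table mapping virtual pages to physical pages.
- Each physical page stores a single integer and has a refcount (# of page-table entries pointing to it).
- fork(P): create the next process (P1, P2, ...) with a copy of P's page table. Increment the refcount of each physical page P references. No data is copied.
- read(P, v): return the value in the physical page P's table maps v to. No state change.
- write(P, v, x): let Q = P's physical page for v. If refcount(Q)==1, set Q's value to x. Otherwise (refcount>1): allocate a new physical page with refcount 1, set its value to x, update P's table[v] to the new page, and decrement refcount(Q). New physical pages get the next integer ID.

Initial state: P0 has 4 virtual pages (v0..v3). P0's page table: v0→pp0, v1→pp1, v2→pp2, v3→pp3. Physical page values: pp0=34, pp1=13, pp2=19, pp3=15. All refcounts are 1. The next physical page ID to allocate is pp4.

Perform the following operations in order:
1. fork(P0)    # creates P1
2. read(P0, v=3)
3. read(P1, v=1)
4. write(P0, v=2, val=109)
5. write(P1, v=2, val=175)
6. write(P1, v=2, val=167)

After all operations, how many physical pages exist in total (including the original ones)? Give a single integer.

Answer: 5

Derivation:
Op 1: fork(P0) -> P1. 4 ppages; refcounts: pp0:2 pp1:2 pp2:2 pp3:2
Op 2: read(P0, v3) -> 15. No state change.
Op 3: read(P1, v1) -> 13. No state change.
Op 4: write(P0, v2, 109). refcount(pp2)=2>1 -> COPY to pp4. 5 ppages; refcounts: pp0:2 pp1:2 pp2:1 pp3:2 pp4:1
Op 5: write(P1, v2, 175). refcount(pp2)=1 -> write in place. 5 ppages; refcounts: pp0:2 pp1:2 pp2:1 pp3:2 pp4:1
Op 6: write(P1, v2, 167). refcount(pp2)=1 -> write in place. 5 ppages; refcounts: pp0:2 pp1:2 pp2:1 pp3:2 pp4:1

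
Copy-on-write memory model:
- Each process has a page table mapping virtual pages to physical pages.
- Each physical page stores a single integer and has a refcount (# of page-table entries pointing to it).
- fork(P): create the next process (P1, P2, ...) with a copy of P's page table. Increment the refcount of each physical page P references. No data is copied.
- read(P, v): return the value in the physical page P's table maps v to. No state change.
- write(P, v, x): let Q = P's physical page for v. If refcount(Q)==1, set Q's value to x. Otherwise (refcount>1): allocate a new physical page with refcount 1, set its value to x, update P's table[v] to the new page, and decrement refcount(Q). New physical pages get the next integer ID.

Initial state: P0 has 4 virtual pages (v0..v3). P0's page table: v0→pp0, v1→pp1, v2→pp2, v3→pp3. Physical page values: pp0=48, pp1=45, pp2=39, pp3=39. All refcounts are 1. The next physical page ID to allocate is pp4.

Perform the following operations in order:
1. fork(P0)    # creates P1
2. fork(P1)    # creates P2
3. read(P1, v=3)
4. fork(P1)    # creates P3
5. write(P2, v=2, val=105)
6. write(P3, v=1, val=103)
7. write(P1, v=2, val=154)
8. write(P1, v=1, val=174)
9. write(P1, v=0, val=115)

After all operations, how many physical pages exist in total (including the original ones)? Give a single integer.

Op 1: fork(P0) -> P1. 4 ppages; refcounts: pp0:2 pp1:2 pp2:2 pp3:2
Op 2: fork(P1) -> P2. 4 ppages; refcounts: pp0:3 pp1:3 pp2:3 pp3:3
Op 3: read(P1, v3) -> 39. No state change.
Op 4: fork(P1) -> P3. 4 ppages; refcounts: pp0:4 pp1:4 pp2:4 pp3:4
Op 5: write(P2, v2, 105). refcount(pp2)=4>1 -> COPY to pp4. 5 ppages; refcounts: pp0:4 pp1:4 pp2:3 pp3:4 pp4:1
Op 6: write(P3, v1, 103). refcount(pp1)=4>1 -> COPY to pp5. 6 ppages; refcounts: pp0:4 pp1:3 pp2:3 pp3:4 pp4:1 pp5:1
Op 7: write(P1, v2, 154). refcount(pp2)=3>1 -> COPY to pp6. 7 ppages; refcounts: pp0:4 pp1:3 pp2:2 pp3:4 pp4:1 pp5:1 pp6:1
Op 8: write(P1, v1, 174). refcount(pp1)=3>1 -> COPY to pp7. 8 ppages; refcounts: pp0:4 pp1:2 pp2:2 pp3:4 pp4:1 pp5:1 pp6:1 pp7:1
Op 9: write(P1, v0, 115). refcount(pp0)=4>1 -> COPY to pp8. 9 ppages; refcounts: pp0:3 pp1:2 pp2:2 pp3:4 pp4:1 pp5:1 pp6:1 pp7:1 pp8:1

Answer: 9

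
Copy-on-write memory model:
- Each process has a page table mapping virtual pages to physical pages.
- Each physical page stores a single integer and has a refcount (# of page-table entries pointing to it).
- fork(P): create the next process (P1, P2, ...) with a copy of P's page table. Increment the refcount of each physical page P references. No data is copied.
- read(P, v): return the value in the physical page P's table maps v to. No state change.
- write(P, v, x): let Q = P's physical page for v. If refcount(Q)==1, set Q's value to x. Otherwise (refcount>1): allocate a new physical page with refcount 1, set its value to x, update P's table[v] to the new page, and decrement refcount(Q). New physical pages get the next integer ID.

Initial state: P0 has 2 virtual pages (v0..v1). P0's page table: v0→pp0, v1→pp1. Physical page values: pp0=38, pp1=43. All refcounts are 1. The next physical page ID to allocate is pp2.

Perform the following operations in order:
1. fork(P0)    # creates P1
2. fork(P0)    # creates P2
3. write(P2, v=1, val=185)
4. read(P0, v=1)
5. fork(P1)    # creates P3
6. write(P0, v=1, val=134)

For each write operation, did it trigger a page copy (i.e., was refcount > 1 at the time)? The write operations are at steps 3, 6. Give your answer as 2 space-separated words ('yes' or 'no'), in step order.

Op 1: fork(P0) -> P1. 2 ppages; refcounts: pp0:2 pp1:2
Op 2: fork(P0) -> P2. 2 ppages; refcounts: pp0:3 pp1:3
Op 3: write(P2, v1, 185). refcount(pp1)=3>1 -> COPY to pp2. 3 ppages; refcounts: pp0:3 pp1:2 pp2:1
Op 4: read(P0, v1) -> 43. No state change.
Op 5: fork(P1) -> P3. 3 ppages; refcounts: pp0:4 pp1:3 pp2:1
Op 6: write(P0, v1, 134). refcount(pp1)=3>1 -> COPY to pp3. 4 ppages; refcounts: pp0:4 pp1:2 pp2:1 pp3:1

yes yes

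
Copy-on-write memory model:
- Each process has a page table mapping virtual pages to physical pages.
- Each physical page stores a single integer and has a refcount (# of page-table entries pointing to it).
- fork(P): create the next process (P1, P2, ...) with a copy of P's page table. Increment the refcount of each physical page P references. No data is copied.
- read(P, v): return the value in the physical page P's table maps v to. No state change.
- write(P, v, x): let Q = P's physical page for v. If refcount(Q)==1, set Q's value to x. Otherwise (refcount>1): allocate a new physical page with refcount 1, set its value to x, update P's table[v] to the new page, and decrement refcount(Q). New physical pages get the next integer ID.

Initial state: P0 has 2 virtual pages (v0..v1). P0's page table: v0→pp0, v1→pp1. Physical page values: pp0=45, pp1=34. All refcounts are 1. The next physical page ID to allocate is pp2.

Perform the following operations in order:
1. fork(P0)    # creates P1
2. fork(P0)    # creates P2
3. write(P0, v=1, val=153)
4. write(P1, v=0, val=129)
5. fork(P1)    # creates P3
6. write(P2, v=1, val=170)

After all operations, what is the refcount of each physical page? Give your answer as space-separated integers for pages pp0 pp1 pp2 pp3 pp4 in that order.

Op 1: fork(P0) -> P1. 2 ppages; refcounts: pp0:2 pp1:2
Op 2: fork(P0) -> P2. 2 ppages; refcounts: pp0:3 pp1:3
Op 3: write(P0, v1, 153). refcount(pp1)=3>1 -> COPY to pp2. 3 ppages; refcounts: pp0:3 pp1:2 pp2:1
Op 4: write(P1, v0, 129). refcount(pp0)=3>1 -> COPY to pp3. 4 ppages; refcounts: pp0:2 pp1:2 pp2:1 pp3:1
Op 5: fork(P1) -> P3. 4 ppages; refcounts: pp0:2 pp1:3 pp2:1 pp3:2
Op 6: write(P2, v1, 170). refcount(pp1)=3>1 -> COPY to pp4. 5 ppages; refcounts: pp0:2 pp1:2 pp2:1 pp3:2 pp4:1

Answer: 2 2 1 2 1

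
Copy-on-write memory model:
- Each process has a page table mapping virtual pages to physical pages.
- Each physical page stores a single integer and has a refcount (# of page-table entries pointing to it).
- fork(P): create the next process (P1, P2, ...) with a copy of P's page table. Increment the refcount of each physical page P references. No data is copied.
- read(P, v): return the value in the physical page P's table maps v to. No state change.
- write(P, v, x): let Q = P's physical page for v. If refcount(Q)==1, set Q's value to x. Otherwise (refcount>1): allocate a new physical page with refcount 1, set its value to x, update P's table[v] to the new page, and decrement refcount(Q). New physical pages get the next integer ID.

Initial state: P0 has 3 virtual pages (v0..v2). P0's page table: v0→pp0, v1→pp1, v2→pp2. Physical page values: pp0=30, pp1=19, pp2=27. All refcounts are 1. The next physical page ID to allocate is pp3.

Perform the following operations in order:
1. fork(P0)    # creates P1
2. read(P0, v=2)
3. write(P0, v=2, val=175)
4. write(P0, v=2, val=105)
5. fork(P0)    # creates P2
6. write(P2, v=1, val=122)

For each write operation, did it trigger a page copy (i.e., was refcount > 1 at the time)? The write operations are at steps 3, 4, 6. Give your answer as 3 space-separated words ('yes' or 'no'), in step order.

Op 1: fork(P0) -> P1. 3 ppages; refcounts: pp0:2 pp1:2 pp2:2
Op 2: read(P0, v2) -> 27. No state change.
Op 3: write(P0, v2, 175). refcount(pp2)=2>1 -> COPY to pp3. 4 ppages; refcounts: pp0:2 pp1:2 pp2:1 pp3:1
Op 4: write(P0, v2, 105). refcount(pp3)=1 -> write in place. 4 ppages; refcounts: pp0:2 pp1:2 pp2:1 pp3:1
Op 5: fork(P0) -> P2. 4 ppages; refcounts: pp0:3 pp1:3 pp2:1 pp3:2
Op 6: write(P2, v1, 122). refcount(pp1)=3>1 -> COPY to pp4. 5 ppages; refcounts: pp0:3 pp1:2 pp2:1 pp3:2 pp4:1

yes no yes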